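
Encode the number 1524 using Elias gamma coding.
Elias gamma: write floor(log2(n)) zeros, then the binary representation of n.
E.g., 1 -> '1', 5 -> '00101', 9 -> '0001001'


num_bits = floor(log2(1524)) + 1 = 11
leading_zeros = num_bits - 1 = 10
binary(1524) = 10111110100

Elias gamma(1524) = '0000000000' + '10111110100' = 000000000010111110100 (21 bits)


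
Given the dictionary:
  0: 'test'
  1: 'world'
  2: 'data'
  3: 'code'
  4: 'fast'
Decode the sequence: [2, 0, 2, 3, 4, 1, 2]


Look up each index in the dictionary:
  2 -> 'data'
  0 -> 'test'
  2 -> 'data'
  3 -> 'code'
  4 -> 'fast'
  1 -> 'world'
  2 -> 'data'

Decoded: "data test data code fast world data"


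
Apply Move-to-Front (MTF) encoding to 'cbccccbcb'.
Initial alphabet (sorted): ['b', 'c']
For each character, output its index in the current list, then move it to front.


MTF encoding:
'c': index 1 in ['b', 'c'] -> ['c', 'b']
'b': index 1 in ['c', 'b'] -> ['b', 'c']
'c': index 1 in ['b', 'c'] -> ['c', 'b']
'c': index 0 in ['c', 'b'] -> ['c', 'b']
'c': index 0 in ['c', 'b'] -> ['c', 'b']
'c': index 0 in ['c', 'b'] -> ['c', 'b']
'b': index 1 in ['c', 'b'] -> ['b', 'c']
'c': index 1 in ['b', 'c'] -> ['c', 'b']
'b': index 1 in ['c', 'b'] -> ['b', 'c']


Output: [1, 1, 1, 0, 0, 0, 1, 1, 1]


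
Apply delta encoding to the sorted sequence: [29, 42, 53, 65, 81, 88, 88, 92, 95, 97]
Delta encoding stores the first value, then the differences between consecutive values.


First value: 29
Deltas:
  42 - 29 = 13
  53 - 42 = 11
  65 - 53 = 12
  81 - 65 = 16
  88 - 81 = 7
  88 - 88 = 0
  92 - 88 = 4
  95 - 92 = 3
  97 - 95 = 2


Delta encoded: [29, 13, 11, 12, 16, 7, 0, 4, 3, 2]


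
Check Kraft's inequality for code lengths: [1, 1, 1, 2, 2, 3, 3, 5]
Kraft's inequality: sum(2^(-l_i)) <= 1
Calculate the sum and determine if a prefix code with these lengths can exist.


Sum = 2^(-1) + 2^(-1) + 2^(-1) + 2^(-2) + 2^(-2) + 2^(-3) + 2^(-3) + 2^(-5)
    = 0.5 + 0.5 + 0.5 + 0.25 + 0.25 + 0.125 + 0.125 + 0.03125
    = 73/32 = 2.28125
Since 2.28125 > 1, Kraft's inequality is NOT satisfied.
A prefix code with these lengths CANNOT exist.

Kraft sum = 2.28125. Not satisfied.


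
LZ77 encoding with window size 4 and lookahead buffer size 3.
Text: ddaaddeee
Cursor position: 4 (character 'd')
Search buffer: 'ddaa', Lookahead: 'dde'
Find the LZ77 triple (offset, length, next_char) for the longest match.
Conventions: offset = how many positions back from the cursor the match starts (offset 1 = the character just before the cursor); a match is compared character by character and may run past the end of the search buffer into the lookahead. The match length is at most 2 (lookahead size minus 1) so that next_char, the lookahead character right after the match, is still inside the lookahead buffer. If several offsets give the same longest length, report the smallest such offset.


Try each offset into the search buffer:
  offset=1 (pos 3, char 'a'): match length 0
  offset=2 (pos 2, char 'a'): match length 0
  offset=3 (pos 1, char 'd'): match length 1
  offset=4 (pos 0, char 'd'): match length 2
Longest match has length 2 at offset 4.
next_char = character at position 4 + 2 = 6 -> 'e'

Best match: offset=4, length=2 (matching 'dd' starting at position 0)
LZ77 triple: (4, 2, 'e')


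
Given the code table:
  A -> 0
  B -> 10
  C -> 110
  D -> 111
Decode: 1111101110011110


Decoding:
111 -> D
110 -> C
111 -> D
0 -> A
0 -> A
111 -> D
10 -> B


Result: DCDAADB


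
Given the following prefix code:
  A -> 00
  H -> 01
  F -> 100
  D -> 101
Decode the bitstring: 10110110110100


Decoding step by step:
Bits 101 -> D
Bits 101 -> D
Bits 101 -> D
Bits 101 -> D
Bits 00 -> A


Decoded message: DDDDA


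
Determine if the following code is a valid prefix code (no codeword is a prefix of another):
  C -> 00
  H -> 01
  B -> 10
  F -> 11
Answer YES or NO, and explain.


Checking each pair (does one codeword prefix another?):
  C='00' vs H='01': no prefix
  C='00' vs B='10': no prefix
  C='00' vs F='11': no prefix
  H='01' vs C='00': no prefix
  H='01' vs B='10': no prefix
  H='01' vs F='11': no prefix
  B='10' vs C='00': no prefix
  B='10' vs H='01': no prefix
  B='10' vs F='11': no prefix
  F='11' vs C='00': no prefix
  F='11' vs H='01': no prefix
  F='11' vs B='10': no prefix
No violation found over all pairs.

YES -- this is a valid prefix code. No codeword is a prefix of any other codeword.


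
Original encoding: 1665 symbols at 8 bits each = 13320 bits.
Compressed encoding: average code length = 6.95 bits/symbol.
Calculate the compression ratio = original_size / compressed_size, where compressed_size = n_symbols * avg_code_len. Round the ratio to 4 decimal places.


original_size = n_symbols * orig_bits = 1665 * 8 = 13320 bits
compressed_size = n_symbols * avg_code_len = 1665 * 6.95 = 11571.75 bits
ratio = original_size / compressed_size = 13320 / 11571.75 = 1.1511

Compression ratio = 1.1511


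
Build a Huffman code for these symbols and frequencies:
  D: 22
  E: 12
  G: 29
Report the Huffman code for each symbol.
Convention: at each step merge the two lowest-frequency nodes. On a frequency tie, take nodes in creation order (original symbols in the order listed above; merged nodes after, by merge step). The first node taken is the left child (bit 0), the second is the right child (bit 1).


Huffman tree construction:
Step 1: Merge E(12) + D(22) = 34
Step 2: Merge G(29) + (E+D)(34) = 63
Read each symbol's code off the tree from the root (left child = 0, right child = 1).

Codes:
  D: 11 (length 2)
  E: 10 (length 2)
  G: 0 (length 1)
Average code length: 97/63 = 1.5397 bits/symbol


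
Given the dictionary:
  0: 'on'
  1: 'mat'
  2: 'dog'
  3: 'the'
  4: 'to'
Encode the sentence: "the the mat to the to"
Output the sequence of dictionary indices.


Look up each word in the dictionary:
  'the' -> 3
  'the' -> 3
  'mat' -> 1
  'to' -> 4
  'the' -> 3
  'to' -> 4

Encoded: [3, 3, 1, 4, 3, 4]


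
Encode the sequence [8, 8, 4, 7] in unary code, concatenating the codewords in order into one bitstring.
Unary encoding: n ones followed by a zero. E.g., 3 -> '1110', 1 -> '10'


Encode each number as n ones followed by a terminating 0:
  8 -> 111111110 (9 bits)
  8 -> 111111110 (9 bits)
  4 -> 11110 (5 bits)
  7 -> 11111110 (8 bits)
Total length = 9 + 9 + 5 + 8 = 31 bits.

Unary([8, 8, 4, 7]) = 1111111101111111101111011111110 (31 bits)


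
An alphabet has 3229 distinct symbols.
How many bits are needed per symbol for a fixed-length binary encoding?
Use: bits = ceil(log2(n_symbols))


log2(3229) = 11.6569
Bracket: 2^11 = 2048 < 3229 <= 2^12 = 4096
So ceil(log2(3229)) = 12

bits = ceil(log2(3229)) = ceil(11.6569) = 12 bits


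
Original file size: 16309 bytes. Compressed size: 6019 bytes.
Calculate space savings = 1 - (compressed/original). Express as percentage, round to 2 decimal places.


ratio = compressed/original = 6019/16309 = 0.36906
savings = 1 - ratio = 1 - 0.36906 = 0.63094
as a percentage: 0.63094 * 100 = 63.09%

Space savings = 1 - 6019/16309 = 63.09%


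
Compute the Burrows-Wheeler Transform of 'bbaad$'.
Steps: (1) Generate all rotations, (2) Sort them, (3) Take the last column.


Rotations (sorted):
  0: $bbaad -> last char: d
  1: aad$bb -> last char: b
  2: ad$bba -> last char: a
  3: baad$b -> last char: b
  4: bbaad$ -> last char: $
  5: d$bbaa -> last char: a


BWT = dbab$a


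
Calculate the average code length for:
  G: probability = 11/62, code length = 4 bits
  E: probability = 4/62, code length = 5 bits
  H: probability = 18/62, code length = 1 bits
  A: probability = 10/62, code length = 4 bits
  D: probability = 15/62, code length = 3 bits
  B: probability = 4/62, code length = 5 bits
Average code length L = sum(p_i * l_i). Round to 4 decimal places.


Weighted contributions p_i * l_i:
  G: (11/62) * 4 = 44/62
  E: (4/62) * 5 = 20/62
  H: (18/62) * 1 = 18/62
  A: (10/62) * 4 = 40/62
  D: (15/62) * 3 = 45/62
  B: (4/62) * 5 = 20/62
Sum = (44 + 20 + 18 + 40 + 45 + 20)/62 = 187/62

L = 187/62 = 3.0161 bits/symbol


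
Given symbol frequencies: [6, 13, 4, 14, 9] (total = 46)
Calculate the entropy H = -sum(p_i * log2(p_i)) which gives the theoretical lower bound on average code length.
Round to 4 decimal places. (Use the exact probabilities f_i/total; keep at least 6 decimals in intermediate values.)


Per-symbol terms -p_i * log2(p_i) with p_i = f_i/46:
  p = 6/46 = 0.130435: log2(p) = -2.938599, -p*log2(p) = 0.383296
  p = 13/46 = 0.282609: log2(p) = -1.823122, -p*log2(p) = 0.515230
  p = 4/46 = 0.086957: log2(p) = -3.523562, -p*log2(p) = 0.306397
  p = 14/46 = 0.304348: log2(p) = -1.716207, -p*log2(p) = 0.522324
  p = 9/46 = 0.195652: log2(p) = -2.353637, -p*log2(p) = 0.460494
H = 0.383296 + 0.515230 + 0.306397 + 0.522324 + 0.460494 = 2.187741

H = 2.1877 bits/symbol


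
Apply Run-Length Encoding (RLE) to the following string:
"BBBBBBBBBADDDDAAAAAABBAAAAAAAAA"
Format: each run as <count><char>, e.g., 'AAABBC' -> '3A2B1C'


Scanning runs left to right:
  i=0: run of 'B' x 9 -> '9B'
  i=9: run of 'A' x 1 -> '1A'
  i=10: run of 'D' x 4 -> '4D'
  i=14: run of 'A' x 6 -> '6A'
  i=20: run of 'B' x 2 -> '2B'
  i=22: run of 'A' x 9 -> '9A'

RLE = 9B1A4D6A2B9A


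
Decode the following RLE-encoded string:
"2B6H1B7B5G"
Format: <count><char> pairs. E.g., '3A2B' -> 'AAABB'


Expanding each <count><char> pair:
  2B -> 'BB'
  6H -> 'HHHHHH'
  1B -> 'B'
  7B -> 'BBBBBBB'
  5G -> 'GGGGG'

Decoded = BBHHHHHHBBBBBBBBGGGGG


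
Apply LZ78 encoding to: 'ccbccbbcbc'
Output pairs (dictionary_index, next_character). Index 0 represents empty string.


LZ78 encoding steps:
Dictionary: {0: ''}
Step 1: w='' (idx 0), next='c' -> output (0, 'c'), add 'c' as idx 1
Step 2: w='c' (idx 1), next='b' -> output (1, 'b'), add 'cb' as idx 2
Step 3: w='c' (idx 1), next='c' -> output (1, 'c'), add 'cc' as idx 3
Step 4: w='' (idx 0), next='b' -> output (0, 'b'), add 'b' as idx 4
Step 5: w='b' (idx 4), next='c' -> output (4, 'c'), add 'bc' as idx 5
Step 6: w='bc' (idx 5), end of input -> output (5, '')


Encoded: [(0, 'c'), (1, 'b'), (1, 'c'), (0, 'b'), (4, 'c'), (5, '')]


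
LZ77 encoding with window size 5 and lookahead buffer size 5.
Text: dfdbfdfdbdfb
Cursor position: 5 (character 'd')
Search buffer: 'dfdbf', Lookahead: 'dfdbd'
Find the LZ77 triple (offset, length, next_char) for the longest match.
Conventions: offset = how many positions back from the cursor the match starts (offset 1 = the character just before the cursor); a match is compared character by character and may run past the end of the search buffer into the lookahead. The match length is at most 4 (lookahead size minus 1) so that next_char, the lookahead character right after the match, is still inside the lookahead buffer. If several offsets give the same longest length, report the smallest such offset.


Try each offset into the search buffer:
  offset=1 (pos 4, char 'f'): match length 0
  offset=2 (pos 3, char 'b'): match length 0
  offset=3 (pos 2, char 'd'): match length 1
  offset=4 (pos 1, char 'f'): match length 0
  offset=5 (pos 0, char 'd'): match length 4
Longest match has length 4 at offset 5.
next_char = character at position 5 + 4 = 9 -> 'd'

Best match: offset=5, length=4 (matching 'dfdb' starting at position 0)
LZ77 triple: (5, 4, 'd')


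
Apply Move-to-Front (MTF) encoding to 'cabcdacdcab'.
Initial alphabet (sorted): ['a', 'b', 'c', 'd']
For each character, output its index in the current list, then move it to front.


MTF encoding:
'c': index 2 in ['a', 'b', 'c', 'd'] -> ['c', 'a', 'b', 'd']
'a': index 1 in ['c', 'a', 'b', 'd'] -> ['a', 'c', 'b', 'd']
'b': index 2 in ['a', 'c', 'b', 'd'] -> ['b', 'a', 'c', 'd']
'c': index 2 in ['b', 'a', 'c', 'd'] -> ['c', 'b', 'a', 'd']
'd': index 3 in ['c', 'b', 'a', 'd'] -> ['d', 'c', 'b', 'a']
'a': index 3 in ['d', 'c', 'b', 'a'] -> ['a', 'd', 'c', 'b']
'c': index 2 in ['a', 'd', 'c', 'b'] -> ['c', 'a', 'd', 'b']
'd': index 2 in ['c', 'a', 'd', 'b'] -> ['d', 'c', 'a', 'b']
'c': index 1 in ['d', 'c', 'a', 'b'] -> ['c', 'd', 'a', 'b']
'a': index 2 in ['c', 'd', 'a', 'b'] -> ['a', 'c', 'd', 'b']
'b': index 3 in ['a', 'c', 'd', 'b'] -> ['b', 'a', 'c', 'd']


Output: [2, 1, 2, 2, 3, 3, 2, 2, 1, 2, 3]


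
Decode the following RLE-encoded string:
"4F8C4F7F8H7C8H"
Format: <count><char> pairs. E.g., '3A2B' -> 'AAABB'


Expanding each <count><char> pair:
  4F -> 'FFFF'
  8C -> 'CCCCCCCC'
  4F -> 'FFFF'
  7F -> 'FFFFFFF'
  8H -> 'HHHHHHHH'
  7C -> 'CCCCCCC'
  8H -> 'HHHHHHHH'

Decoded = FFFFCCCCCCCCFFFFFFFFFFFHHHHHHHHCCCCCCCHHHHHHHH


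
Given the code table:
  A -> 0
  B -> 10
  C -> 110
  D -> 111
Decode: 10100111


Decoding:
10 -> B
10 -> B
0 -> A
111 -> D


Result: BBAD


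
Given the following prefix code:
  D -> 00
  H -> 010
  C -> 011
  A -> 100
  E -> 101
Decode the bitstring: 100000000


Decoding step by step:
Bits 100 -> A
Bits 00 -> D
Bits 00 -> D
Bits 00 -> D


Decoded message: ADDD


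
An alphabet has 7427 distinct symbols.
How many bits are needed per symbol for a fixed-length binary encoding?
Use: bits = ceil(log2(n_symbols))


log2(7427) = 12.8586
Bracket: 2^12 = 4096 < 7427 <= 2^13 = 8192
So ceil(log2(7427)) = 13

bits = ceil(log2(7427)) = ceil(12.8586) = 13 bits


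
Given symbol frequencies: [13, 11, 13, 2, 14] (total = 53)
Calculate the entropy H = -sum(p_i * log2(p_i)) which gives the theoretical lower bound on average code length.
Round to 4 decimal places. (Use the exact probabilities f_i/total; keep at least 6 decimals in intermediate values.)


Per-symbol terms -p_i * log2(p_i) with p_i = f_i/53:
  p = 13/53 = 0.245283: log2(p) = -2.027481, -p*log2(p) = 0.497307
  p = 11/53 = 0.207547: log2(p) = -2.268489, -p*log2(p) = 0.470818
  p = 13/53 = 0.245283: log2(p) = -2.027481, -p*log2(p) = 0.497307
  p = 2/53 = 0.037736: log2(p) = -4.727920, -p*log2(p) = 0.178412
  p = 14/53 = 0.264151: log2(p) = -1.920566, -p*log2(p) = 0.507319
H = 0.497307 + 0.470818 + 0.497307 + 0.178412 + 0.507319 = 2.151163

H = 2.1512 bits/symbol


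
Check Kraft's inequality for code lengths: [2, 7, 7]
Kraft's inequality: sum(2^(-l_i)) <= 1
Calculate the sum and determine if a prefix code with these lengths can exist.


Sum = 2^(-2) + 2^(-7) + 2^(-7)
    = 0.25 + 0.0078125 + 0.0078125
    = 34/128 = 0.265625
Since 0.265625 <= 1, Kraft's inequality IS satisfied.
A prefix code with these lengths CAN exist.

Kraft sum = 0.265625. Satisfied.


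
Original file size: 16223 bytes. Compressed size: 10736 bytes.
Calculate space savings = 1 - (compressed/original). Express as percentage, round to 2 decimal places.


ratio = compressed/original = 10736/16223 = 0.661776
savings = 1 - ratio = 1 - 0.661776 = 0.338224
as a percentage: 0.338224 * 100 = 33.82%

Space savings = 1 - 10736/16223 = 33.82%


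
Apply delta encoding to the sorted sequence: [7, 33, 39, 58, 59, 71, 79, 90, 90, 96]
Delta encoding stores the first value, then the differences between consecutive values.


First value: 7
Deltas:
  33 - 7 = 26
  39 - 33 = 6
  58 - 39 = 19
  59 - 58 = 1
  71 - 59 = 12
  79 - 71 = 8
  90 - 79 = 11
  90 - 90 = 0
  96 - 90 = 6


Delta encoded: [7, 26, 6, 19, 1, 12, 8, 11, 0, 6]


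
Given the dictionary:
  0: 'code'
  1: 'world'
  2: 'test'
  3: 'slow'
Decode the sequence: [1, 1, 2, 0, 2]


Look up each index in the dictionary:
  1 -> 'world'
  1 -> 'world'
  2 -> 'test'
  0 -> 'code'
  2 -> 'test'

Decoded: "world world test code test"


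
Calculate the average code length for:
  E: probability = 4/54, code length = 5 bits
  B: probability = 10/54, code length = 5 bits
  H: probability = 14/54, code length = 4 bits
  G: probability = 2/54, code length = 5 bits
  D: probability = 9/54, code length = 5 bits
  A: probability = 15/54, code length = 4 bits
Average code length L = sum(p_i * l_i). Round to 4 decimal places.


Weighted contributions p_i * l_i:
  E: (4/54) * 5 = 20/54
  B: (10/54) * 5 = 50/54
  H: (14/54) * 4 = 56/54
  G: (2/54) * 5 = 10/54
  D: (9/54) * 5 = 45/54
  A: (15/54) * 4 = 60/54
Sum = (20 + 50 + 56 + 10 + 45 + 60)/54 = 241/54

L = 241/54 = 4.4630 bits/symbol


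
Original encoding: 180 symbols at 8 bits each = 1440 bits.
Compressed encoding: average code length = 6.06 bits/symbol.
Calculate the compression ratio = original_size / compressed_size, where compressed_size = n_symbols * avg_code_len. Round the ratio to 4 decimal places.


original_size = n_symbols * orig_bits = 180 * 8 = 1440 bits
compressed_size = n_symbols * avg_code_len = 180 * 6.06 = 1090.8 bits
ratio = original_size / compressed_size = 1440 / 1090.8 = 1.3201

Compression ratio = 1.3201


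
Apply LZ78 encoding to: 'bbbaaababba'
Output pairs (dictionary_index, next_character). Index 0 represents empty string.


LZ78 encoding steps:
Dictionary: {0: ''}
Step 1: w='' (idx 0), next='b' -> output (0, 'b'), add 'b' as idx 1
Step 2: w='b' (idx 1), next='b' -> output (1, 'b'), add 'bb' as idx 2
Step 3: w='' (idx 0), next='a' -> output (0, 'a'), add 'a' as idx 3
Step 4: w='a' (idx 3), next='a' -> output (3, 'a'), add 'aa' as idx 4
Step 5: w='b' (idx 1), next='a' -> output (1, 'a'), add 'ba' as idx 5
Step 6: w='bb' (idx 2), next='a' -> output (2, 'a'), add 'bba' as idx 6


Encoded: [(0, 'b'), (1, 'b'), (0, 'a'), (3, 'a'), (1, 'a'), (2, 'a')]


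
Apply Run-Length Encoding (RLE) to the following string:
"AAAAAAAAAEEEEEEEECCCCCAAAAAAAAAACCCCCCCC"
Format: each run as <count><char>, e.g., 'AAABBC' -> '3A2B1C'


Scanning runs left to right:
  i=0: run of 'A' x 9 -> '9A'
  i=9: run of 'E' x 8 -> '8E'
  i=17: run of 'C' x 5 -> '5C'
  i=22: run of 'A' x 10 -> '10A'
  i=32: run of 'C' x 8 -> '8C'

RLE = 9A8E5C10A8C


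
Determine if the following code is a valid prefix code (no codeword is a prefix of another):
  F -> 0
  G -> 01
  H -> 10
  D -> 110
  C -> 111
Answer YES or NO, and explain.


Checking each pair (does one codeword prefix another?):
  F='0' vs G='01': prefix -- VIOLATION

NO -- this is NOT a valid prefix code. F (0) is a prefix of G (01).


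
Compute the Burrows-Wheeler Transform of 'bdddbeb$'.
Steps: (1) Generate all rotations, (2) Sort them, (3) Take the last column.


Rotations (sorted):
  0: $bdddbeb -> last char: b
  1: b$bdddbe -> last char: e
  2: bdddbeb$ -> last char: $
  3: beb$bddd -> last char: d
  4: dbeb$bdd -> last char: d
  5: ddbeb$bd -> last char: d
  6: dddbeb$b -> last char: b
  7: eb$bdddb -> last char: b


BWT = be$dddbb


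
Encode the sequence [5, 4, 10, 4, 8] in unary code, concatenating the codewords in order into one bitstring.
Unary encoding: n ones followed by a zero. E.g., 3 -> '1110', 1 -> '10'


Encode each number as n ones followed by a terminating 0:
  5 -> 111110 (6 bits)
  4 -> 11110 (5 bits)
  10 -> 11111111110 (11 bits)
  4 -> 11110 (5 bits)
  8 -> 111111110 (9 bits)
Total length = 6 + 5 + 11 + 5 + 9 = 36 bits.

Unary([5, 4, 10, 4, 8]) = 111110111101111111111011110111111110 (36 bits)


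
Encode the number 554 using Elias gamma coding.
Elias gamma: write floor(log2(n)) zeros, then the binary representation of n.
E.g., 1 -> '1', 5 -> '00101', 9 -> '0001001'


num_bits = floor(log2(554)) + 1 = 10
leading_zeros = num_bits - 1 = 9
binary(554) = 1000101010

Elias gamma(554) = '000000000' + '1000101010' = 0000000001000101010 (19 bits)


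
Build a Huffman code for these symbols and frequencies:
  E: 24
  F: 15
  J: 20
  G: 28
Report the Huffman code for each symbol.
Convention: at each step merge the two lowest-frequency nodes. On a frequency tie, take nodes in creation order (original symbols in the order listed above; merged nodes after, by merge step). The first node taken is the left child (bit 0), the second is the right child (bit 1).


Huffman tree construction:
Step 1: Merge F(15) + J(20) = 35
Step 2: Merge E(24) + G(28) = 52
Step 3: Merge (F+J)(35) + (E+G)(52) = 87
Read each symbol's code off the tree from the root (left child = 0, right child = 1).

Codes:
  E: 10 (length 2)
  F: 00 (length 2)
  J: 01 (length 2)
  G: 11 (length 2)
Average code length: 174/87 = 2.0000 bits/symbol


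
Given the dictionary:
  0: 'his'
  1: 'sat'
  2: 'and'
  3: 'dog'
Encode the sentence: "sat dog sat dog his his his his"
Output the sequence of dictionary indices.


Look up each word in the dictionary:
  'sat' -> 1
  'dog' -> 3
  'sat' -> 1
  'dog' -> 3
  'his' -> 0
  'his' -> 0
  'his' -> 0
  'his' -> 0

Encoded: [1, 3, 1, 3, 0, 0, 0, 0]


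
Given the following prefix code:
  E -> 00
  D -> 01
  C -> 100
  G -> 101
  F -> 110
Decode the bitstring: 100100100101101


Decoding step by step:
Bits 100 -> C
Bits 100 -> C
Bits 100 -> C
Bits 101 -> G
Bits 101 -> G


Decoded message: CCCGG


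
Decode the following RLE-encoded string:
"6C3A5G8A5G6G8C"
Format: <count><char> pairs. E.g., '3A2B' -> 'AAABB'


Expanding each <count><char> pair:
  6C -> 'CCCCCC'
  3A -> 'AAA'
  5G -> 'GGGGG'
  8A -> 'AAAAAAAA'
  5G -> 'GGGGG'
  6G -> 'GGGGGG'
  8C -> 'CCCCCCCC'

Decoded = CCCCCCAAAGGGGGAAAAAAAAGGGGGGGGGGGCCCCCCCC


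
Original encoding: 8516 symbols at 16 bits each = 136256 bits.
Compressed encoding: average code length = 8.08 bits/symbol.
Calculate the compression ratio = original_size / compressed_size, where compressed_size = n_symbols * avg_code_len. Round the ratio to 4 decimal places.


original_size = n_symbols * orig_bits = 8516 * 16 = 136256 bits
compressed_size = n_symbols * avg_code_len = 8516 * 8.08 = 68809.28 bits
ratio = original_size / compressed_size = 136256 / 68809.28 = 1.9802

Compression ratio = 1.9802


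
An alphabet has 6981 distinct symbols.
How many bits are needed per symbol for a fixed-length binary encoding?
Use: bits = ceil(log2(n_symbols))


log2(6981) = 12.7692
Bracket: 2^12 = 4096 < 6981 <= 2^13 = 8192
So ceil(log2(6981)) = 13

bits = ceil(log2(6981)) = ceil(12.7692) = 13 bits


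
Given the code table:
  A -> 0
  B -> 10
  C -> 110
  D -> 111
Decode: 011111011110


Decoding:
0 -> A
111 -> D
110 -> C
111 -> D
10 -> B


Result: ADCDB


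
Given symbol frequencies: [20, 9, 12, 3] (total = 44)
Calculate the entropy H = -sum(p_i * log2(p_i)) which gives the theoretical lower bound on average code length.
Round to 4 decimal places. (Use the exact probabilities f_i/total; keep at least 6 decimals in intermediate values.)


Per-symbol terms -p_i * log2(p_i) with p_i = f_i/44:
  p = 20/44 = 0.454545: log2(p) = -1.137504, -p*log2(p) = 0.517047
  p = 9/44 = 0.204545: log2(p) = -2.289507, -p*log2(p) = 0.468308
  p = 12/44 = 0.272727: log2(p) = -1.874469, -p*log2(p) = 0.511219
  p = 3/44 = 0.068182: log2(p) = -3.874469, -p*log2(p) = 0.264168
H = 0.517047 + 0.468308 + 0.511219 + 0.264168 = 1.760742

H = 1.7607 bits/symbol


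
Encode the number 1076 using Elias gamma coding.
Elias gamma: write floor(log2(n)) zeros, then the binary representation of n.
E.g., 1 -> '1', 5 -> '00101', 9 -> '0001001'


num_bits = floor(log2(1076)) + 1 = 11
leading_zeros = num_bits - 1 = 10
binary(1076) = 10000110100

Elias gamma(1076) = '0000000000' + '10000110100' = 000000000010000110100 (21 bits)


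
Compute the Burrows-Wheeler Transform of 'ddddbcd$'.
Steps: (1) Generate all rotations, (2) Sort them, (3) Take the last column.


Rotations (sorted):
  0: $ddddbcd -> last char: d
  1: bcd$dddd -> last char: d
  2: cd$ddddb -> last char: b
  3: d$ddddbc -> last char: c
  4: dbcd$ddd -> last char: d
  5: ddbcd$dd -> last char: d
  6: dddbcd$d -> last char: d
  7: ddddbcd$ -> last char: $


BWT = ddbcddd$


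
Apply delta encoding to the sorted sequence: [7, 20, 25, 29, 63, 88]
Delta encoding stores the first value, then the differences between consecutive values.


First value: 7
Deltas:
  20 - 7 = 13
  25 - 20 = 5
  29 - 25 = 4
  63 - 29 = 34
  88 - 63 = 25


Delta encoded: [7, 13, 5, 4, 34, 25]


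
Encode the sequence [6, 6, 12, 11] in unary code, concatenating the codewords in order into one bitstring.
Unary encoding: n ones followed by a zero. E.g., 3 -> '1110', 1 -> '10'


Encode each number as n ones followed by a terminating 0:
  6 -> 1111110 (7 bits)
  6 -> 1111110 (7 bits)
  12 -> 1111111111110 (13 bits)
  11 -> 111111111110 (12 bits)
Total length = 7 + 7 + 13 + 12 = 39 bits.

Unary([6, 6, 12, 11]) = 111111011111101111111111110111111111110 (39 bits)


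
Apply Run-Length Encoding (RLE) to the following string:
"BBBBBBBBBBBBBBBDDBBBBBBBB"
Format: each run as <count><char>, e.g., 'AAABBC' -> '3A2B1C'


Scanning runs left to right:
  i=0: run of 'B' x 15 -> '15B'
  i=15: run of 'D' x 2 -> '2D'
  i=17: run of 'B' x 8 -> '8B'

RLE = 15B2D8B


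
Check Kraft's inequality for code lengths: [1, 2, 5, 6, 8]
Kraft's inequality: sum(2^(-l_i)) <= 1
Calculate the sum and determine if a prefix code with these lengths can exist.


Sum = 2^(-1) + 2^(-2) + 2^(-5) + 2^(-6) + 2^(-8)
    = 0.5 + 0.25 + 0.03125 + 0.015625 + 0.00390625
    = 205/256 = 0.80078125
Since 0.80078125 <= 1, Kraft's inequality IS satisfied.
A prefix code with these lengths CAN exist.

Kraft sum = 0.80078125. Satisfied.


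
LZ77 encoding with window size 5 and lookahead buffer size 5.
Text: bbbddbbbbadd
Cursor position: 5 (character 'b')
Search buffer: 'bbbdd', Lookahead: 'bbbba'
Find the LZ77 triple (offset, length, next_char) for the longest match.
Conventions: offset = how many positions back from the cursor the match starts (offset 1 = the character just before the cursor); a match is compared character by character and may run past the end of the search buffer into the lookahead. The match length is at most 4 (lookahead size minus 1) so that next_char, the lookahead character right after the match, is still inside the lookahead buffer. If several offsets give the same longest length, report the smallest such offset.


Try each offset into the search buffer:
  offset=1 (pos 4, char 'd'): match length 0
  offset=2 (pos 3, char 'd'): match length 0
  offset=3 (pos 2, char 'b'): match length 1
  offset=4 (pos 1, char 'b'): match length 2
  offset=5 (pos 0, char 'b'): match length 3
Longest match has length 3 at offset 5.
next_char = character at position 5 + 3 = 8 -> 'b'

Best match: offset=5, length=3 (matching 'bbb' starting at position 0)
LZ77 triple: (5, 3, 'b')


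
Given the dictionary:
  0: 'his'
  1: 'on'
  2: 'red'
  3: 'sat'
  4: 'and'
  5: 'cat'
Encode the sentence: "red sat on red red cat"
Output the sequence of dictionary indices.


Look up each word in the dictionary:
  'red' -> 2
  'sat' -> 3
  'on' -> 1
  'red' -> 2
  'red' -> 2
  'cat' -> 5

Encoded: [2, 3, 1, 2, 2, 5]


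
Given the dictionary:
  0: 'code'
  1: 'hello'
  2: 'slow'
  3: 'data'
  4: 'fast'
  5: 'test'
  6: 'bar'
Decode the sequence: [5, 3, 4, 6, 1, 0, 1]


Look up each index in the dictionary:
  5 -> 'test'
  3 -> 'data'
  4 -> 'fast'
  6 -> 'bar'
  1 -> 'hello'
  0 -> 'code'
  1 -> 'hello'

Decoded: "test data fast bar hello code hello"


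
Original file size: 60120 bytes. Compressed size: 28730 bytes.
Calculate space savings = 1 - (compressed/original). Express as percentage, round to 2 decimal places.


ratio = compressed/original = 28730/60120 = 0.477878
savings = 1 - ratio = 1 - 0.477878 = 0.522122
as a percentage: 0.522122 * 100 = 52.21%

Space savings = 1 - 28730/60120 = 52.21%


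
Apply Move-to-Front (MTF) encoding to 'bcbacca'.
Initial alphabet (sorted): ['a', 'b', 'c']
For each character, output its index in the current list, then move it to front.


MTF encoding:
'b': index 1 in ['a', 'b', 'c'] -> ['b', 'a', 'c']
'c': index 2 in ['b', 'a', 'c'] -> ['c', 'b', 'a']
'b': index 1 in ['c', 'b', 'a'] -> ['b', 'c', 'a']
'a': index 2 in ['b', 'c', 'a'] -> ['a', 'b', 'c']
'c': index 2 in ['a', 'b', 'c'] -> ['c', 'a', 'b']
'c': index 0 in ['c', 'a', 'b'] -> ['c', 'a', 'b']
'a': index 1 in ['c', 'a', 'b'] -> ['a', 'c', 'b']


Output: [1, 2, 1, 2, 2, 0, 1]


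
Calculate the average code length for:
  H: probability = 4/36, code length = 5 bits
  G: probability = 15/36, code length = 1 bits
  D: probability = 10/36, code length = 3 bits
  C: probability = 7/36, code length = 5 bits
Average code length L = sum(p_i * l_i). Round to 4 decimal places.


Weighted contributions p_i * l_i:
  H: (4/36) * 5 = 20/36
  G: (15/36) * 1 = 15/36
  D: (10/36) * 3 = 30/36
  C: (7/36) * 5 = 35/36
Sum = (20 + 15 + 30 + 35)/36 = 100/36

L = 100/36 = 2.7778 bits/symbol


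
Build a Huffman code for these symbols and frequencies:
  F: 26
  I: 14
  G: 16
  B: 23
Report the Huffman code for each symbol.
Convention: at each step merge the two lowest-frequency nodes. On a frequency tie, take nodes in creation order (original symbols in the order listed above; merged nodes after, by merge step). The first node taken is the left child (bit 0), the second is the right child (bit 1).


Huffman tree construction:
Step 1: Merge I(14) + G(16) = 30
Step 2: Merge B(23) + F(26) = 49
Step 3: Merge (I+G)(30) + (B+F)(49) = 79
Read each symbol's code off the tree from the root (left child = 0, right child = 1).

Codes:
  F: 11 (length 2)
  I: 00 (length 2)
  G: 01 (length 2)
  B: 10 (length 2)
Average code length: 158/79 = 2.0000 bits/symbol


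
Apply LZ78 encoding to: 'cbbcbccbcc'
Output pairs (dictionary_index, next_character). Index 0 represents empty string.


LZ78 encoding steps:
Dictionary: {0: ''}
Step 1: w='' (idx 0), next='c' -> output (0, 'c'), add 'c' as idx 1
Step 2: w='' (idx 0), next='b' -> output (0, 'b'), add 'b' as idx 2
Step 3: w='b' (idx 2), next='c' -> output (2, 'c'), add 'bc' as idx 3
Step 4: w='bc' (idx 3), next='c' -> output (3, 'c'), add 'bcc' as idx 4
Step 5: w='bcc' (idx 4), end of input -> output (4, '')


Encoded: [(0, 'c'), (0, 'b'), (2, 'c'), (3, 'c'), (4, '')]


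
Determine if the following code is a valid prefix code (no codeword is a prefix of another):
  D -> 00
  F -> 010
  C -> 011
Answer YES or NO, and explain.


Checking each pair (does one codeword prefix another?):
  D='00' vs F='010': no prefix
  D='00' vs C='011': no prefix
  F='010' vs D='00': no prefix
  F='010' vs C='011': no prefix
  C='011' vs D='00': no prefix
  C='011' vs F='010': no prefix
No violation found over all pairs.

YES -- this is a valid prefix code. No codeword is a prefix of any other codeword.


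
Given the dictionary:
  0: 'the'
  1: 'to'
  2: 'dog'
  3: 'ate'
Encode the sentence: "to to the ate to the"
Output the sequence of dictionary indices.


Look up each word in the dictionary:
  'to' -> 1
  'to' -> 1
  'the' -> 0
  'ate' -> 3
  'to' -> 1
  'the' -> 0

Encoded: [1, 1, 0, 3, 1, 0]


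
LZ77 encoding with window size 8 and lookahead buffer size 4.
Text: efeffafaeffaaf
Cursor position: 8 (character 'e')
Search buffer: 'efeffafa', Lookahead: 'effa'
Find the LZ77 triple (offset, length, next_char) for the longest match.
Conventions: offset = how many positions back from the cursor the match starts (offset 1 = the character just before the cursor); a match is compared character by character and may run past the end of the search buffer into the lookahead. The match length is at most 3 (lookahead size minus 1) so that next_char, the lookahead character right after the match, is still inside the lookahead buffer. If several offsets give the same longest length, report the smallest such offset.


Try each offset into the search buffer:
  offset=1 (pos 7, char 'a'): match length 0
  offset=2 (pos 6, char 'f'): match length 0
  offset=3 (pos 5, char 'a'): match length 0
  offset=4 (pos 4, char 'f'): match length 0
  offset=5 (pos 3, char 'f'): match length 0
  offset=6 (pos 2, char 'e'): match length 3
  offset=7 (pos 1, char 'f'): match length 0
  offset=8 (pos 0, char 'e'): match length 2
Longest match has length 3 at offset 6.
next_char = character at position 8 + 3 = 11 -> 'a'

Best match: offset=6, length=3 (matching 'eff' starting at position 2)
LZ77 triple: (6, 3, 'a')


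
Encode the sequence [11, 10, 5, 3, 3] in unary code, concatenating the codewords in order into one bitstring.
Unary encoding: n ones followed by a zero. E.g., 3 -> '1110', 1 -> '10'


Encode each number as n ones followed by a terminating 0:
  11 -> 111111111110 (12 bits)
  10 -> 11111111110 (11 bits)
  5 -> 111110 (6 bits)
  3 -> 1110 (4 bits)
  3 -> 1110 (4 bits)
Total length = 12 + 11 + 6 + 4 + 4 = 37 bits.

Unary([11, 10, 5, 3, 3]) = 1111111111101111111111011111011101110 (37 bits)


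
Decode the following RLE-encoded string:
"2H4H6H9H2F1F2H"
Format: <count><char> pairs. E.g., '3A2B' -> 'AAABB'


Expanding each <count><char> pair:
  2H -> 'HH'
  4H -> 'HHHH'
  6H -> 'HHHHHH'
  9H -> 'HHHHHHHHH'
  2F -> 'FF'
  1F -> 'F'
  2H -> 'HH'

Decoded = HHHHHHHHHHHHHHHHHHHHHFFFHH


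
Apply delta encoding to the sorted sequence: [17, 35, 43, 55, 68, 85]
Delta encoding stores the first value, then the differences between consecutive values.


First value: 17
Deltas:
  35 - 17 = 18
  43 - 35 = 8
  55 - 43 = 12
  68 - 55 = 13
  85 - 68 = 17


Delta encoded: [17, 18, 8, 12, 13, 17]


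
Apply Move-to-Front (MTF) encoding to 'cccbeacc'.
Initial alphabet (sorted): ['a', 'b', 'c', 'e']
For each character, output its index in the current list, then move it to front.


MTF encoding:
'c': index 2 in ['a', 'b', 'c', 'e'] -> ['c', 'a', 'b', 'e']
'c': index 0 in ['c', 'a', 'b', 'e'] -> ['c', 'a', 'b', 'e']
'c': index 0 in ['c', 'a', 'b', 'e'] -> ['c', 'a', 'b', 'e']
'b': index 2 in ['c', 'a', 'b', 'e'] -> ['b', 'c', 'a', 'e']
'e': index 3 in ['b', 'c', 'a', 'e'] -> ['e', 'b', 'c', 'a']
'a': index 3 in ['e', 'b', 'c', 'a'] -> ['a', 'e', 'b', 'c']
'c': index 3 in ['a', 'e', 'b', 'c'] -> ['c', 'a', 'e', 'b']
'c': index 0 in ['c', 'a', 'e', 'b'] -> ['c', 'a', 'e', 'b']


Output: [2, 0, 0, 2, 3, 3, 3, 0]


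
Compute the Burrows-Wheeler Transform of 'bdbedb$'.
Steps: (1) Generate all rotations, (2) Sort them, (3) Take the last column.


Rotations (sorted):
  0: $bdbedb -> last char: b
  1: b$bdbed -> last char: d
  2: bdbedb$ -> last char: $
  3: bedb$bd -> last char: d
  4: db$bdbe -> last char: e
  5: dbedb$b -> last char: b
  6: edb$bdb -> last char: b


BWT = bd$debb


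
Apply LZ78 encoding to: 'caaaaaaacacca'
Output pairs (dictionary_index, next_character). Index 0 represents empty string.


LZ78 encoding steps:
Dictionary: {0: ''}
Step 1: w='' (idx 0), next='c' -> output (0, 'c'), add 'c' as idx 1
Step 2: w='' (idx 0), next='a' -> output (0, 'a'), add 'a' as idx 2
Step 3: w='a' (idx 2), next='a' -> output (2, 'a'), add 'aa' as idx 3
Step 4: w='aa' (idx 3), next='a' -> output (3, 'a'), add 'aaa' as idx 4
Step 5: w='a' (idx 2), next='c' -> output (2, 'c'), add 'ac' as idx 5
Step 6: w='ac' (idx 5), next='c' -> output (5, 'c'), add 'acc' as idx 6
Step 7: w='a' (idx 2), end of input -> output (2, '')


Encoded: [(0, 'c'), (0, 'a'), (2, 'a'), (3, 'a'), (2, 'c'), (5, 'c'), (2, '')]


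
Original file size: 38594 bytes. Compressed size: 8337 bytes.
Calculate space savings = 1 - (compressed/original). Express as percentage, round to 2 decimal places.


ratio = compressed/original = 8337/38594 = 0.216018
savings = 1 - ratio = 1 - 0.216018 = 0.783982
as a percentage: 0.783982 * 100 = 78.4%

Space savings = 1 - 8337/38594 = 78.4%


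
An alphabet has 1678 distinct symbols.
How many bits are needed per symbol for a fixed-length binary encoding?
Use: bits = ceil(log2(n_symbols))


log2(1678) = 10.7125
Bracket: 2^10 = 1024 < 1678 <= 2^11 = 2048
So ceil(log2(1678)) = 11

bits = ceil(log2(1678)) = ceil(10.7125) = 11 bits


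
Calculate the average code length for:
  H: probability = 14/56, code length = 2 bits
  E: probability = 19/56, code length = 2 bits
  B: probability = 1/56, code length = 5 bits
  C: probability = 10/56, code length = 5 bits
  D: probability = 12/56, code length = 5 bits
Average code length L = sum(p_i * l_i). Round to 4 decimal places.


Weighted contributions p_i * l_i:
  H: (14/56) * 2 = 28/56
  E: (19/56) * 2 = 38/56
  B: (1/56) * 5 = 5/56
  C: (10/56) * 5 = 50/56
  D: (12/56) * 5 = 60/56
Sum = (28 + 38 + 5 + 50 + 60)/56 = 181/56

L = 181/56 = 3.2321 bits/symbol


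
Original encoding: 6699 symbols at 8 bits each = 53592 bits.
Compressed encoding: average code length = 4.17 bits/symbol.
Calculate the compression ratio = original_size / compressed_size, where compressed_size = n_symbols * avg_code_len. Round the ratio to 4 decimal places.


original_size = n_symbols * orig_bits = 6699 * 8 = 53592 bits
compressed_size = n_symbols * avg_code_len = 6699 * 4.17 = 27934.83 bits
ratio = original_size / compressed_size = 53592 / 27934.83 = 1.9185

Compression ratio = 1.9185


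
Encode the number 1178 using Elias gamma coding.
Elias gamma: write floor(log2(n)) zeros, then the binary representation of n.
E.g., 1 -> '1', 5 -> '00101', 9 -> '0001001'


num_bits = floor(log2(1178)) + 1 = 11
leading_zeros = num_bits - 1 = 10
binary(1178) = 10010011010

Elias gamma(1178) = '0000000000' + '10010011010' = 000000000010010011010 (21 bits)


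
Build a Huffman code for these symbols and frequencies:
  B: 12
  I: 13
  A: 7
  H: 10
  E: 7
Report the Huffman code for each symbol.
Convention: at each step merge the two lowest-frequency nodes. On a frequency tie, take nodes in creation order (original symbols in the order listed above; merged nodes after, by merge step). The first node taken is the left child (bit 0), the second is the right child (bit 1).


Huffman tree construction:
Step 1: Merge A(7) + E(7) = 14
Step 2: Merge H(10) + B(12) = 22
Step 3: Merge I(13) + (A+E)(14) = 27
Step 4: Merge (H+B)(22) + (I+(A+E))(27) = 49
Read each symbol's code off the tree from the root (left child = 0, right child = 1).

Codes:
  B: 01 (length 2)
  I: 10 (length 2)
  A: 110 (length 3)
  H: 00 (length 2)
  E: 111 (length 3)
Average code length: 112/49 = 2.2857 bits/symbol


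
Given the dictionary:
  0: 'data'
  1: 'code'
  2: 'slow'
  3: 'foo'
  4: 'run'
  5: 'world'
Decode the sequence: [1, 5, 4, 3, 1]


Look up each index in the dictionary:
  1 -> 'code'
  5 -> 'world'
  4 -> 'run'
  3 -> 'foo'
  1 -> 'code'

Decoded: "code world run foo code"


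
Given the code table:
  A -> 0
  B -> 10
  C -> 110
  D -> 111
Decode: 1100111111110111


Decoding:
110 -> C
0 -> A
111 -> D
111 -> D
110 -> C
111 -> D


Result: CADDCD


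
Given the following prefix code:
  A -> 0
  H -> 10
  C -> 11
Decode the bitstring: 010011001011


Decoding step by step:
Bits 0 -> A
Bits 10 -> H
Bits 0 -> A
Bits 11 -> C
Bits 0 -> A
Bits 0 -> A
Bits 10 -> H
Bits 11 -> C


Decoded message: AHACAAHC


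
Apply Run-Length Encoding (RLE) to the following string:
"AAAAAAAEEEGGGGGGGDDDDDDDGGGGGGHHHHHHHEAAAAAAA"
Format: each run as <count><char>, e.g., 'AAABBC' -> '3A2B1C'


Scanning runs left to right:
  i=0: run of 'A' x 7 -> '7A'
  i=7: run of 'E' x 3 -> '3E'
  i=10: run of 'G' x 7 -> '7G'
  i=17: run of 'D' x 7 -> '7D'
  i=24: run of 'G' x 6 -> '6G'
  i=30: run of 'H' x 7 -> '7H'
  i=37: run of 'E' x 1 -> '1E'
  i=38: run of 'A' x 7 -> '7A'

RLE = 7A3E7G7D6G7H1E7A


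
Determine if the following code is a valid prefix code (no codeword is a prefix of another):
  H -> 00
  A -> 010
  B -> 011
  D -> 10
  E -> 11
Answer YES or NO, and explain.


Checking each pair (does one codeword prefix another?):
  H='00' vs A='010': no prefix
  H='00' vs B='011': no prefix
  H='00' vs D='10': no prefix
  H='00' vs E='11': no prefix
  A='010' vs H='00': no prefix
  A='010' vs B='011': no prefix
  A='010' vs D='10': no prefix
  A='010' vs E='11': no prefix
  B='011' vs H='00': no prefix
  B='011' vs A='010': no prefix
  B='011' vs D='10': no prefix
  B='011' vs E='11': no prefix
  D='10' vs H='00': no prefix
  D='10' vs A='010': no prefix
  D='10' vs B='011': no prefix
  D='10' vs E='11': no prefix
  E='11' vs H='00': no prefix
  E='11' vs A='010': no prefix
  E='11' vs B='011': no prefix
  E='11' vs D='10': no prefix
No violation found over all pairs.

YES -- this is a valid prefix code. No codeword is a prefix of any other codeword.


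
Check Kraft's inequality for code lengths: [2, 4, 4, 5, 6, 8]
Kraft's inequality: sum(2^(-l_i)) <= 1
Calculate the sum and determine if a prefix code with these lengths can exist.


Sum = 2^(-2) + 2^(-4) + 2^(-4) + 2^(-5) + 2^(-6) + 2^(-8)
    = 0.25 + 0.0625 + 0.0625 + 0.03125 + 0.015625 + 0.00390625
    = 109/256 = 0.42578125
Since 0.42578125 <= 1, Kraft's inequality IS satisfied.
A prefix code with these lengths CAN exist.

Kraft sum = 0.42578125. Satisfied.
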